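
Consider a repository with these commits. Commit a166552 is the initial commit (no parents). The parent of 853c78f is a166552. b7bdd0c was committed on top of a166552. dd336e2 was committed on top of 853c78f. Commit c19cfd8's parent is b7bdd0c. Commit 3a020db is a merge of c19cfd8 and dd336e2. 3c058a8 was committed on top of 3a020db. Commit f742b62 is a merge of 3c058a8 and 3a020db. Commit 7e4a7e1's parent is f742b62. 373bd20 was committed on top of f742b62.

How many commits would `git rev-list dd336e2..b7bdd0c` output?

Reachable from b7bdd0c: {a166552, b7bdd0c}.
Reachable from dd336e2: {853c78f, a166552, dd336e2}.
In b7bdd0c's history but not dd336e2's: {b7bdd0c} — 1 commit.

1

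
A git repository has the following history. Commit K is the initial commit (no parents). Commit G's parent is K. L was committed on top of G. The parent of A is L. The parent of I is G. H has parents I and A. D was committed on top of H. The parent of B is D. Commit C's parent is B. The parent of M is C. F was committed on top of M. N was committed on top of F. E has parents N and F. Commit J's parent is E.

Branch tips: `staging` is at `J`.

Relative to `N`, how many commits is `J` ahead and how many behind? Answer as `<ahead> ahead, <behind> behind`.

2 ahead, 0 behind

Reachable from J: {A, B, C, D, E, F, G, H, I, J, K, L, M, N}.
Reachable from N: {A, B, C, D, F, G, H, I, K, L, M, N}.
Only in J's history (ahead): {E, J} — 2.
Only in N's history (behind): {} — 0.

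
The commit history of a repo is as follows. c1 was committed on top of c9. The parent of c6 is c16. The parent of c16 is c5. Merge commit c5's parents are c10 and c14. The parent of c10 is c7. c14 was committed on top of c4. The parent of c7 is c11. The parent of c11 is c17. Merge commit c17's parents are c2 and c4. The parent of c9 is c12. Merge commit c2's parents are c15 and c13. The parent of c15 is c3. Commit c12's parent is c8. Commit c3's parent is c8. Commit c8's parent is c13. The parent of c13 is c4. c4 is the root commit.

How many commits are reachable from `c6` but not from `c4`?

Reachable from c6: {c10, c11, c13, c14, c15, c16, c17, c2, c3, c4, c5, c6, c7, c8}.
Reachable from c4: {c4}.
In c6's history but not c4's: {c10, c11, c13, c14, c15, c16, c17, c2, c3, c5, c6, c7, c8} — 13 commits.

13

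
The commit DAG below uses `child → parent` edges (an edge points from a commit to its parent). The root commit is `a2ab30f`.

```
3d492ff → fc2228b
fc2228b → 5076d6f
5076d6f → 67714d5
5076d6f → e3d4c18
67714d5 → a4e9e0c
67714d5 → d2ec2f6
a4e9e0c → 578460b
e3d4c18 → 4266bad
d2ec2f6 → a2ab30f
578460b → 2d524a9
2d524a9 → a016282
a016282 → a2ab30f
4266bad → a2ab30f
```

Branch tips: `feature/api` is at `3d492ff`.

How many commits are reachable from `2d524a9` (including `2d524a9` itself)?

Walking parent pointers from 2d524a9: reachable set = {2d524a9, a016282, a2ab30f}.
That is 3 commits.

3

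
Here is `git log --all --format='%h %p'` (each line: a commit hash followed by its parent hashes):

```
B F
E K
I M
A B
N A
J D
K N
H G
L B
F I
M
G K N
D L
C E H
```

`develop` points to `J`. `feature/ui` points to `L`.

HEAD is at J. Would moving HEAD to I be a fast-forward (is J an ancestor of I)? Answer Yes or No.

No

A fast-forward from J to I is possible iff J is an ancestor of I.
Ancestors of I: {I, M}.
J is not among them, so fast-forward is not possible.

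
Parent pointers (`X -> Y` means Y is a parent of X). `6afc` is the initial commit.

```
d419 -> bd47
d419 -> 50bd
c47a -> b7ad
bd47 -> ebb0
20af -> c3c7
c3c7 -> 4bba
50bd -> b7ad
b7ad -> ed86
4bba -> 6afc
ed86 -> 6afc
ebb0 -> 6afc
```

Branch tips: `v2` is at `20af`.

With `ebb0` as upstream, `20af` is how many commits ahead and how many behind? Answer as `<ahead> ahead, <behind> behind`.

3 ahead, 1 behind

Reachable from 20af: {20af, 4bba, 6afc, c3c7}.
Reachable from ebb0: {6afc, ebb0}.
Only in 20af's history (ahead): {20af, 4bba, c3c7} — 3.
Only in ebb0's history (behind): {ebb0} — 1.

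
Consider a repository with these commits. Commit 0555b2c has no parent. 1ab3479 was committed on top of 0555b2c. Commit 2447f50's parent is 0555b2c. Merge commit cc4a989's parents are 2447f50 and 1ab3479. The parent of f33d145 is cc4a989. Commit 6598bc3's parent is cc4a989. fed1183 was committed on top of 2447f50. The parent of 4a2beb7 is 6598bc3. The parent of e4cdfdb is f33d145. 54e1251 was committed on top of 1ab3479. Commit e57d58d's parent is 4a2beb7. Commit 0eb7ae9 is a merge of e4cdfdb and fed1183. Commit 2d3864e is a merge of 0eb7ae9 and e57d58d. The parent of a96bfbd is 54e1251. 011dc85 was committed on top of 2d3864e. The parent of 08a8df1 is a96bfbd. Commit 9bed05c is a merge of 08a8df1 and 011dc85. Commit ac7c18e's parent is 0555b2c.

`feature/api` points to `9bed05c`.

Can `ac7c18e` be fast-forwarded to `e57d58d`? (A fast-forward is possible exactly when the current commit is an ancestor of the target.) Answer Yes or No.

No

A fast-forward from ac7c18e to e57d58d is possible iff ac7c18e is an ancestor of e57d58d.
Ancestors of e57d58d: {0555b2c, 1ab3479, 2447f50, 4a2beb7, 6598bc3, cc4a989, e57d58d}.
ac7c18e is not among them, so fast-forward is not possible.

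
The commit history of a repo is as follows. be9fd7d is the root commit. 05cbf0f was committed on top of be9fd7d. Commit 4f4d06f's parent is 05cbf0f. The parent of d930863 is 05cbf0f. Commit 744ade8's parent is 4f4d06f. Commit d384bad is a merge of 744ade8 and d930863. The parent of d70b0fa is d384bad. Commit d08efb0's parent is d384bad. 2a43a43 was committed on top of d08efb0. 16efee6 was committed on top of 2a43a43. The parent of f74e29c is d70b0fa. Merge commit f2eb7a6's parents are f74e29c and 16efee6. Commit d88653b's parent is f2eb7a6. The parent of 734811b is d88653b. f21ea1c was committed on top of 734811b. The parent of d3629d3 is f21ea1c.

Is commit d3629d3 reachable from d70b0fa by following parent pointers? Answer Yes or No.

No

Ancestors of d70b0fa: {05cbf0f, 4f4d06f, 744ade8, be9fd7d, d384bad, d70b0fa, d930863}.
d3629d3 is not in that set, so it is not an ancestor of d70b0fa.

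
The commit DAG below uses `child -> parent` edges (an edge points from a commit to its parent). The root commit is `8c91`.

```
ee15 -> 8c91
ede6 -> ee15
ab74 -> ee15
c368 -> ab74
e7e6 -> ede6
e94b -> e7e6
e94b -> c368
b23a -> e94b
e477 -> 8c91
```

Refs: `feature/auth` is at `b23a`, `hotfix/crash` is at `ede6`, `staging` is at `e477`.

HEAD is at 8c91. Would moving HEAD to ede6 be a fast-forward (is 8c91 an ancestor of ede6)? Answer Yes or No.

Yes

A fast-forward from 8c91 to ede6 is possible iff 8c91 is an ancestor of ede6.
Ancestors of ede6: {8c91, ede6, ee15}.
8c91 is among them, so fast-forward is possible.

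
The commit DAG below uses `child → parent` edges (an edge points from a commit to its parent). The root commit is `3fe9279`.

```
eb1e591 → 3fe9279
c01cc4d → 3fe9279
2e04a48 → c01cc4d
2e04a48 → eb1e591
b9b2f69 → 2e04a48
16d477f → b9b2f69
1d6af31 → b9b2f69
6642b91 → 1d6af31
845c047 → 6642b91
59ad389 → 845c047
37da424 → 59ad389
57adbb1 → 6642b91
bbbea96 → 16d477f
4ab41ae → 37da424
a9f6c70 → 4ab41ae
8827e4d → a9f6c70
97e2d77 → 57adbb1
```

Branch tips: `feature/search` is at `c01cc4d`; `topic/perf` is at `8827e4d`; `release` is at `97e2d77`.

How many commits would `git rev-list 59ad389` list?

Walking parent pointers from 59ad389: reachable set = {1d6af31, 2e04a48, 3fe9279, 59ad389, 6642b91, 845c047, b9b2f69, c01cc4d, eb1e591}.
That is 9 commits.

9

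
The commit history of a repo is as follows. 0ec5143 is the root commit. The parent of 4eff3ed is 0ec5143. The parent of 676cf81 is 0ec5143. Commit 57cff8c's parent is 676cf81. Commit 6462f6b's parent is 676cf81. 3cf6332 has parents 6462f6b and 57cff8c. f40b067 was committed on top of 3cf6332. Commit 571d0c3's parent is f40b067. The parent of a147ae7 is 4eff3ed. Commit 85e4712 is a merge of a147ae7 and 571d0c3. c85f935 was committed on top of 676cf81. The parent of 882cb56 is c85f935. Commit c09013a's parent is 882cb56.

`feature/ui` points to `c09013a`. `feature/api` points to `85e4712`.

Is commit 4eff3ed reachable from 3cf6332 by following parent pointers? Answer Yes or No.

No

Ancestors of 3cf6332: {0ec5143, 3cf6332, 57cff8c, 6462f6b, 676cf81}.
4eff3ed is not in that set, so it is not an ancestor of 3cf6332.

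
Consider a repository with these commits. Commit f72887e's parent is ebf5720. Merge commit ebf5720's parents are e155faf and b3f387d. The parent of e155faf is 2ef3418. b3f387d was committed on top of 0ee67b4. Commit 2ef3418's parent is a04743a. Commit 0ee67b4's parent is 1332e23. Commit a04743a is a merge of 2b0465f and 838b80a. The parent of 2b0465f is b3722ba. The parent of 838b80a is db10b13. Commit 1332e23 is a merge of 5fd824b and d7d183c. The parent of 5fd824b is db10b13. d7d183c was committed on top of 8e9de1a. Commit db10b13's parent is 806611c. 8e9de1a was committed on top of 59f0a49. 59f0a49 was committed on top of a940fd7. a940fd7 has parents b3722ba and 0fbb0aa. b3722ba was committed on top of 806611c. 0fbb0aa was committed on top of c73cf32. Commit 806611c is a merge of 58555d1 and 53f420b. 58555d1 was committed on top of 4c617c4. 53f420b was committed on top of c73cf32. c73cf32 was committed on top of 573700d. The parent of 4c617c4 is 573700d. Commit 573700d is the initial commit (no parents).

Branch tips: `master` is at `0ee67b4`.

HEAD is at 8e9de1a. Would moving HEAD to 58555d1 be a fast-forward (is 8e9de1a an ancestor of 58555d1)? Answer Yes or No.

No

A fast-forward from 8e9de1a to 58555d1 is possible iff 8e9de1a is an ancestor of 58555d1.
Ancestors of 58555d1: {4c617c4, 573700d, 58555d1}.
8e9de1a is not among them, so fast-forward is not possible.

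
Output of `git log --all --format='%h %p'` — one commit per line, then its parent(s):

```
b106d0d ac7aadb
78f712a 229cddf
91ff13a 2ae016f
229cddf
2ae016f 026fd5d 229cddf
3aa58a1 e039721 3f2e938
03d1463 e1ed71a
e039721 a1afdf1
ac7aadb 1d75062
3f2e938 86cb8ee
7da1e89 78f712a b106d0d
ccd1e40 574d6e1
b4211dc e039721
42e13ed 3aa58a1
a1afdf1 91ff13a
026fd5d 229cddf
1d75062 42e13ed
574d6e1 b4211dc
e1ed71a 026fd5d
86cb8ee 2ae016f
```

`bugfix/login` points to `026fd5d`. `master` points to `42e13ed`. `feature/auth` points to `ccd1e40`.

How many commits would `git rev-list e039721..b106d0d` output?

Reachable from b106d0d: {026fd5d, 1d75062, 229cddf, 2ae016f, 3aa58a1, 3f2e938, 42e13ed, 86cb8ee, 91ff13a, a1afdf1, ac7aadb, b106d0d, e039721}.
Reachable from e039721: {026fd5d, 229cddf, 2ae016f, 91ff13a, a1afdf1, e039721}.
In b106d0d's history but not e039721's: {1d75062, 3aa58a1, 3f2e938, 42e13ed, 86cb8ee, ac7aadb, b106d0d} — 7 commits.

7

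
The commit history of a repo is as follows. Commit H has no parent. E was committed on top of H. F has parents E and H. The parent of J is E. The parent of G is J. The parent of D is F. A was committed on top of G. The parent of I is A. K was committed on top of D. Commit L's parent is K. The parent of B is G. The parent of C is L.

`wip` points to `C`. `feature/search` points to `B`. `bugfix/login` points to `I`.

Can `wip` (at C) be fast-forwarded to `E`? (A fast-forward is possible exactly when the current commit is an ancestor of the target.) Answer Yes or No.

No

A fast-forward from C to E is possible iff C is an ancestor of E.
Ancestors of E: {E, H}.
C is not among them, so fast-forward is not possible.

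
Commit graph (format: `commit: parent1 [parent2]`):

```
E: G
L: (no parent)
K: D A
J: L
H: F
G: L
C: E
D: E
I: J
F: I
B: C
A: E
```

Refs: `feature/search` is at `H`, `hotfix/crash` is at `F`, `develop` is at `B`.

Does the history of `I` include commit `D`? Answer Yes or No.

Ancestors of I: {I, J, L}.
D is not in that set, so it is not an ancestor of I.

No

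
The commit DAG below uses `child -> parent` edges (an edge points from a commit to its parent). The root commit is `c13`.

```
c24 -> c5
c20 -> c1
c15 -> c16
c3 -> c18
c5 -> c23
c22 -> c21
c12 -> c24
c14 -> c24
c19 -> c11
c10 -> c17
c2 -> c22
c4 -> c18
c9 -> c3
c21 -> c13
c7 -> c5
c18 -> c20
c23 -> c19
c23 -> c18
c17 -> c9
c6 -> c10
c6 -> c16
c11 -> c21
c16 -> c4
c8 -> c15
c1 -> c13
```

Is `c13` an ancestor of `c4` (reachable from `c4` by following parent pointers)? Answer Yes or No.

Yes

Ancestors of c4 (commits reachable by following parents): {c1, c13, c18, c20, c4}.
c13 is in that set, so it is an ancestor of c4.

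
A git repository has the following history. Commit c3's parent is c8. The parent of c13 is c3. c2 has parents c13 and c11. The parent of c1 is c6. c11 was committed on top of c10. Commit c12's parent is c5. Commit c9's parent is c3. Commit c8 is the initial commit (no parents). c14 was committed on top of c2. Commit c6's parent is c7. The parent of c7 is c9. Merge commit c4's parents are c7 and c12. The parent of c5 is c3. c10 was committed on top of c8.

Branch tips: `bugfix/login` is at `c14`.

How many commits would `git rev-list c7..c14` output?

Reachable from c14: {c10, c11, c13, c14, c2, c3, c8}.
Reachable from c7: {c3, c7, c8, c9}.
In c14's history but not c7's: {c10, c11, c13, c14, c2} — 5 commits.

5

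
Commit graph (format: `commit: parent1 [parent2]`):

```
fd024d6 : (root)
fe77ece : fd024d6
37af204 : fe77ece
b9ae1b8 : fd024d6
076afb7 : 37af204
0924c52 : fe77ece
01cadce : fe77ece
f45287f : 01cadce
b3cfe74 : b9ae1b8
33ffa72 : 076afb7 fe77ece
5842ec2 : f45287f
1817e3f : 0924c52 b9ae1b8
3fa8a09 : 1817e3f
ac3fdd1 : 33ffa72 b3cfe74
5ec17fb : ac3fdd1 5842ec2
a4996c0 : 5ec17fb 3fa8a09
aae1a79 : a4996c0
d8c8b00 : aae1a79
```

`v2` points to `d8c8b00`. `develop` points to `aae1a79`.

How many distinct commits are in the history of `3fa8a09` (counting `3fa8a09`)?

Walking parent pointers from 3fa8a09: reachable set = {0924c52, 1817e3f, 3fa8a09, b9ae1b8, fd024d6, fe77ece}.
That is 6 commits.

6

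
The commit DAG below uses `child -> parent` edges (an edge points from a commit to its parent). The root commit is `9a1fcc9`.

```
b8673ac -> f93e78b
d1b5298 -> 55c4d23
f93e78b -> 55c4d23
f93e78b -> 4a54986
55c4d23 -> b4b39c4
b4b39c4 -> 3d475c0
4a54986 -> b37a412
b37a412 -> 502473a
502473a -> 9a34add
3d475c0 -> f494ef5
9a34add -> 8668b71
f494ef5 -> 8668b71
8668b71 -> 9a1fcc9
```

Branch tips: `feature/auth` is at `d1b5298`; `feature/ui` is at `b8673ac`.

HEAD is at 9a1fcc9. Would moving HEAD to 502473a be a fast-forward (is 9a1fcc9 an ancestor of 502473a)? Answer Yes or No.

A fast-forward from 9a1fcc9 to 502473a is possible iff 9a1fcc9 is an ancestor of 502473a.
Ancestors of 502473a: {502473a, 8668b71, 9a1fcc9, 9a34add}.
9a1fcc9 is among them, so fast-forward is possible.

Yes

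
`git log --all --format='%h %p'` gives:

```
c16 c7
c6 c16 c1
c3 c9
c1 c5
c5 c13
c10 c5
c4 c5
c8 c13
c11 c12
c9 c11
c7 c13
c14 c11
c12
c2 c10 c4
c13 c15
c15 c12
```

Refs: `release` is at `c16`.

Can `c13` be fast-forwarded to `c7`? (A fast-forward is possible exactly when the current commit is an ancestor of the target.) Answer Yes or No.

Yes

A fast-forward from c13 to c7 is possible iff c13 is an ancestor of c7.
Ancestors of c7: {c12, c13, c15, c7}.
c13 is among them, so fast-forward is possible.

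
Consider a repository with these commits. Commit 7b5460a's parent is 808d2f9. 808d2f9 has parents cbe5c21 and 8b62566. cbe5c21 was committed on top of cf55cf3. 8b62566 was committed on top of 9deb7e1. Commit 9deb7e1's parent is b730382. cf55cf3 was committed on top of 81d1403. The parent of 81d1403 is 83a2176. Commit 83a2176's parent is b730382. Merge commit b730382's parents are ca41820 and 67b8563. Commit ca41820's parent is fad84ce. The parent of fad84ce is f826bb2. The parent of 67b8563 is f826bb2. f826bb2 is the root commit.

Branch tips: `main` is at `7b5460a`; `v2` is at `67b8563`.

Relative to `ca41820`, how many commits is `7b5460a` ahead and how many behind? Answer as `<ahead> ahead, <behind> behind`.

Reachable from 7b5460a: {67b8563, 7b5460a, 808d2f9, 81d1403, 83a2176, 8b62566, 9deb7e1, b730382, ca41820, cbe5c21, cf55cf3, f826bb2, fad84ce}.
Reachable from ca41820: {ca41820, f826bb2, fad84ce}.
Only in 7b5460a's history (ahead): {67b8563, 7b5460a, 808d2f9, 81d1403, 83a2176, 8b62566, 9deb7e1, b730382, cbe5c21, cf55cf3} — 10.
Only in ca41820's history (behind): {} — 0.

10 ahead, 0 behind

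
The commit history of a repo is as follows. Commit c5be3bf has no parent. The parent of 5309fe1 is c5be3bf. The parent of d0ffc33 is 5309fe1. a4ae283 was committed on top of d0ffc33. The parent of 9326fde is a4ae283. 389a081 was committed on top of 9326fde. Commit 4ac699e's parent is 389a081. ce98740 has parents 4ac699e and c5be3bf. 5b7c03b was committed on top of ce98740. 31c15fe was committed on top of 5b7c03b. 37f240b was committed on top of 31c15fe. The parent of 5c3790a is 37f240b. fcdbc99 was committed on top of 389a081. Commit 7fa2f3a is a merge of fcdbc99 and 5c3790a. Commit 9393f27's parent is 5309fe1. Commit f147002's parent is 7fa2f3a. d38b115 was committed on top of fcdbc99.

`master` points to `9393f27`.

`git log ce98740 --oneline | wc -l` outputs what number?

Walking parent pointers from ce98740: reachable set = {389a081, 4ac699e, 5309fe1, 9326fde, a4ae283, c5be3bf, ce98740, d0ffc33}.
That is 8 commits.

8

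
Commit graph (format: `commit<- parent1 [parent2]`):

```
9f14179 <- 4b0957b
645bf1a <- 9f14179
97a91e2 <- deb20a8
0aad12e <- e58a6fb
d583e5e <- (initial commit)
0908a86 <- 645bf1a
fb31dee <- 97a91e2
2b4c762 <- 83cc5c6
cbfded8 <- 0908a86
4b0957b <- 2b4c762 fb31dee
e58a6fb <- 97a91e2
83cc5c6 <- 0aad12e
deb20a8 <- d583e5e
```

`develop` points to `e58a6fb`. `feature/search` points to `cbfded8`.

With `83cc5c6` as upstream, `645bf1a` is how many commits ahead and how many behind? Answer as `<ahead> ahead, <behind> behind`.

5 ahead, 0 behind

Reachable from 645bf1a: {0aad12e, 2b4c762, 4b0957b, 645bf1a, 83cc5c6, 97a91e2, 9f14179, d583e5e, deb20a8, e58a6fb, fb31dee}.
Reachable from 83cc5c6: {0aad12e, 83cc5c6, 97a91e2, d583e5e, deb20a8, e58a6fb}.
Only in 645bf1a's history (ahead): {2b4c762, 4b0957b, 645bf1a, 9f14179, fb31dee} — 5.
Only in 83cc5c6's history (behind): {} — 0.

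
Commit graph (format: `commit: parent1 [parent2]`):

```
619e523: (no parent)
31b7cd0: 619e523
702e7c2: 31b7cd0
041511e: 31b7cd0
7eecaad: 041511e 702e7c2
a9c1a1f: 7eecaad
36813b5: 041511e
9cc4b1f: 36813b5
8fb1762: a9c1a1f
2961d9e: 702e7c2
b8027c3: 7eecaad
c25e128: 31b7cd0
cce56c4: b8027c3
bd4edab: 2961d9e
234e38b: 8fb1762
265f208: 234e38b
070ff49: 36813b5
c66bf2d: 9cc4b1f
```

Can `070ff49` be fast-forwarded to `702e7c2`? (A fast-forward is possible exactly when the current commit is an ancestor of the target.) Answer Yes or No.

A fast-forward from 070ff49 to 702e7c2 is possible iff 070ff49 is an ancestor of 702e7c2.
Ancestors of 702e7c2: {31b7cd0, 619e523, 702e7c2}.
070ff49 is not among them, so fast-forward is not possible.

No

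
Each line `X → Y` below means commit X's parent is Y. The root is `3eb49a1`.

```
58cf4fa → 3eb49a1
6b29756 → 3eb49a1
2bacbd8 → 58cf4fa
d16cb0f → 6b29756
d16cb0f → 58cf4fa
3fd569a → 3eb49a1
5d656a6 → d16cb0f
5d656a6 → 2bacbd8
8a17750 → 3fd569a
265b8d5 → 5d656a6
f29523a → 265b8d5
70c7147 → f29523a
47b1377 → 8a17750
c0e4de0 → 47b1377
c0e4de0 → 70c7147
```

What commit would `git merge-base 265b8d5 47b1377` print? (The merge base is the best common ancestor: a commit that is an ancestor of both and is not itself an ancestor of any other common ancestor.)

3eb49a1

Ancestors of 265b8d5: {265b8d5, 2bacbd8, 3eb49a1, 58cf4fa, 5d656a6, 6b29756, d16cb0f}.
Ancestors of 47b1377: {3eb49a1, 3fd569a, 47b1377, 8a17750}.
Common ancestors: {3eb49a1}.
The only common ancestor is 3eb49a1, so it is the merge base.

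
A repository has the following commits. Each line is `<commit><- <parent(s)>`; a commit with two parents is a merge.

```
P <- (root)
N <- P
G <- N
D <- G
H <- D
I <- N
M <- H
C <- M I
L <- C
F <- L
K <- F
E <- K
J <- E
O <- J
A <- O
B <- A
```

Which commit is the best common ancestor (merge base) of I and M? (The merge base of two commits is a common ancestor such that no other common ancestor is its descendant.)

N

Ancestors of I: {I, N, P}.
Ancestors of M: {D, G, H, M, N, P}.
Common ancestors: {N, P}.
Among these, N is not an ancestor of any other common ancestor — it is the merge base.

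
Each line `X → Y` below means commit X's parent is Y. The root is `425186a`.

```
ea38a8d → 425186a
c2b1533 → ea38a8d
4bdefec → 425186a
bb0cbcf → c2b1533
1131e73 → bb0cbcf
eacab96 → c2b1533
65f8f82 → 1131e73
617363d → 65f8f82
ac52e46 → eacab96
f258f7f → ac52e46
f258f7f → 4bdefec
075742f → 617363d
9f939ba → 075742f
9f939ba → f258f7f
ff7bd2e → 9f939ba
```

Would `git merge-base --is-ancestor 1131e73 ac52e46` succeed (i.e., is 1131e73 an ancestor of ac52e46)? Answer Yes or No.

Ancestors of ac52e46: {425186a, ac52e46, c2b1533, ea38a8d, eacab96}.
1131e73 is not in that set, so it is not an ancestor of ac52e46.

No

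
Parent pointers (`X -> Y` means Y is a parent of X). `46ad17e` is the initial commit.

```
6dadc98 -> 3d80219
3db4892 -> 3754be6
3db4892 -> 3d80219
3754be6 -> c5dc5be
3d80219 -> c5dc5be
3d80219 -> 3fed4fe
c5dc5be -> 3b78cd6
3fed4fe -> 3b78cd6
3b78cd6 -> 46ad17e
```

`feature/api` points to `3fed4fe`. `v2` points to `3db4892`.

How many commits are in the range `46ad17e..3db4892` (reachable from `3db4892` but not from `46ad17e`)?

6

Reachable from 3db4892: {3754be6, 3b78cd6, 3d80219, 3db4892, 3fed4fe, 46ad17e, c5dc5be}.
Reachable from 46ad17e: {46ad17e}.
In 3db4892's history but not 46ad17e's: {3754be6, 3b78cd6, 3d80219, 3db4892, 3fed4fe, c5dc5be} — 6 commits.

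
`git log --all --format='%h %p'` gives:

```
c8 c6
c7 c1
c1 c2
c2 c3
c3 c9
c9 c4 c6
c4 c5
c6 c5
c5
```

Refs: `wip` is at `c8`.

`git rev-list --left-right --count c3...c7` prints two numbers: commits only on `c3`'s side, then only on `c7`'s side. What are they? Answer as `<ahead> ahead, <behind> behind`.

0 ahead, 3 behind

Reachable from c3: {c3, c4, c5, c6, c9}.
Reachable from c7: {c1, c2, c3, c4, c5, c6, c7, c9}.
Only in c3's history (ahead): {} — 0.
Only in c7's history (behind): {c1, c2, c7} — 3.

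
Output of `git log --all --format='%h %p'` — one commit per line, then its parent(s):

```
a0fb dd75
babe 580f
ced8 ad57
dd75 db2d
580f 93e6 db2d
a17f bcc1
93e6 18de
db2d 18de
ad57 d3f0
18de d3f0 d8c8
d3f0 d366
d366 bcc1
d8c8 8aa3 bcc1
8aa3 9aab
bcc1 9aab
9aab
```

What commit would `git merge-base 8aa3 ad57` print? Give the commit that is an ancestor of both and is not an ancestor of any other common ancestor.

9aab

Ancestors of 8aa3: {8aa3, 9aab}.
Ancestors of ad57: {9aab, ad57, bcc1, d366, d3f0}.
Common ancestors: {9aab}.
The only common ancestor is 9aab, so it is the merge base.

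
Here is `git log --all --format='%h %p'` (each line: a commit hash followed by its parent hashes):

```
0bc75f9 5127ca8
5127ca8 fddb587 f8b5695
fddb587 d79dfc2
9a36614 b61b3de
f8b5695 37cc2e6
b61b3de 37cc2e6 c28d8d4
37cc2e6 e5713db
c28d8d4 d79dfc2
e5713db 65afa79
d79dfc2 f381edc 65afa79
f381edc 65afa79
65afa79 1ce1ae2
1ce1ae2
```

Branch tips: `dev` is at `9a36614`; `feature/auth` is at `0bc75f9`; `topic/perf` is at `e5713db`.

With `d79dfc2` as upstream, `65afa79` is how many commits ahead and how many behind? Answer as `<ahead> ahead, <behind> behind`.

0 ahead, 2 behind

Reachable from 65afa79: {1ce1ae2, 65afa79}.
Reachable from d79dfc2: {1ce1ae2, 65afa79, d79dfc2, f381edc}.
Only in 65afa79's history (ahead): {} — 0.
Only in d79dfc2's history (behind): {d79dfc2, f381edc} — 2.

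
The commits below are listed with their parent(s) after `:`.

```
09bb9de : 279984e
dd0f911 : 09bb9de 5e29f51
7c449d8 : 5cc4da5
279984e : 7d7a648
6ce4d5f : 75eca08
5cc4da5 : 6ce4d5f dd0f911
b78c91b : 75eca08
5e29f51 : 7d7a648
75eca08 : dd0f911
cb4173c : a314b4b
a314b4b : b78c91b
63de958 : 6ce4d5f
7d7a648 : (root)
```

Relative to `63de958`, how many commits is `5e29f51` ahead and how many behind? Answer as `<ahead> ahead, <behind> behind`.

0 ahead, 6 behind

Reachable from 5e29f51: {5e29f51, 7d7a648}.
Reachable from 63de958: {09bb9de, 279984e, 5e29f51, 63de958, 6ce4d5f, 75eca08, 7d7a648, dd0f911}.
Only in 5e29f51's history (ahead): {} — 0.
Only in 63de958's history (behind): {09bb9de, 279984e, 63de958, 6ce4d5f, 75eca08, dd0f911} — 6.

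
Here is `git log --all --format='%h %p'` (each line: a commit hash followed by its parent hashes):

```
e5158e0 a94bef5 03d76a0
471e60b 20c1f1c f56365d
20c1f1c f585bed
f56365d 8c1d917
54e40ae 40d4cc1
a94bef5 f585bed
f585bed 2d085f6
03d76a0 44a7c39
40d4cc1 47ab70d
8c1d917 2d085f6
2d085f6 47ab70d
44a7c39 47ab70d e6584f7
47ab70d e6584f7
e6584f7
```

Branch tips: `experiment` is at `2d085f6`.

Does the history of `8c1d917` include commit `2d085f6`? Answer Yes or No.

Ancestors of 8c1d917 (commits reachable by following parents): {2d085f6, 47ab70d, 8c1d917, e6584f7}.
2d085f6 is in that set, so it is an ancestor of 8c1d917.

Yes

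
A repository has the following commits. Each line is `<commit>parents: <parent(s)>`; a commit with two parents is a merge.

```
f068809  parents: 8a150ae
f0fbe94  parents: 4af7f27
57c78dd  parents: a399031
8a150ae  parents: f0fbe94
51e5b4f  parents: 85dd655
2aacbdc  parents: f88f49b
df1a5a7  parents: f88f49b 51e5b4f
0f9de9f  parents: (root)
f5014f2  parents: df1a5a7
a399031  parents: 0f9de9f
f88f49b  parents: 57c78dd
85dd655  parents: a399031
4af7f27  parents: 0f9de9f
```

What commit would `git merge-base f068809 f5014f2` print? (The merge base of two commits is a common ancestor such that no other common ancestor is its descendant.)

Ancestors of f068809: {0f9de9f, 4af7f27, 8a150ae, f068809, f0fbe94}.
Ancestors of f5014f2: {0f9de9f, 51e5b4f, 57c78dd, 85dd655, a399031, df1a5a7, f5014f2, f88f49b}.
Common ancestors: {0f9de9f}.
The only common ancestor is 0f9de9f, so it is the merge base.

0f9de9f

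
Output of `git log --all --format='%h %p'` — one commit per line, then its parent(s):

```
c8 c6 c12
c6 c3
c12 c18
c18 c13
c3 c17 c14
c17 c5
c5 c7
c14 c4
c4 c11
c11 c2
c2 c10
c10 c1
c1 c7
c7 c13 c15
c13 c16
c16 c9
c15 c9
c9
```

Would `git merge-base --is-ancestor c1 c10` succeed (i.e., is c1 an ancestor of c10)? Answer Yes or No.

Ancestors of c10 (commits reachable by following parents): {c1, c10, c13, c15, c16, c7, c9}.
c1 is in that set, so it is an ancestor of c10.

Yes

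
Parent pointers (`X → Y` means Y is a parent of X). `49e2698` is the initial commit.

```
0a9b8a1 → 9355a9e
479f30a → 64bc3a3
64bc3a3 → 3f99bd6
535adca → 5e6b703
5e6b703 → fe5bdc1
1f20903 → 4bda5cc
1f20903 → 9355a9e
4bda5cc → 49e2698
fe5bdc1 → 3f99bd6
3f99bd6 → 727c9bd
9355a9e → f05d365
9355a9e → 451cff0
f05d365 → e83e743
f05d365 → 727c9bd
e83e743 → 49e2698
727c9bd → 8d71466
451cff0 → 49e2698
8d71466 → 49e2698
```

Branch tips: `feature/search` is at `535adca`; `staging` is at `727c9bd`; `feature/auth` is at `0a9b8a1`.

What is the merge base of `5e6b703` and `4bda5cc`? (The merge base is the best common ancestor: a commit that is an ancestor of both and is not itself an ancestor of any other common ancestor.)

Ancestors of 5e6b703: {3f99bd6, 49e2698, 5e6b703, 727c9bd, 8d71466, fe5bdc1}.
Ancestors of 4bda5cc: {49e2698, 4bda5cc}.
Common ancestors: {49e2698}.
The only common ancestor is 49e2698, so it is the merge base.

49e2698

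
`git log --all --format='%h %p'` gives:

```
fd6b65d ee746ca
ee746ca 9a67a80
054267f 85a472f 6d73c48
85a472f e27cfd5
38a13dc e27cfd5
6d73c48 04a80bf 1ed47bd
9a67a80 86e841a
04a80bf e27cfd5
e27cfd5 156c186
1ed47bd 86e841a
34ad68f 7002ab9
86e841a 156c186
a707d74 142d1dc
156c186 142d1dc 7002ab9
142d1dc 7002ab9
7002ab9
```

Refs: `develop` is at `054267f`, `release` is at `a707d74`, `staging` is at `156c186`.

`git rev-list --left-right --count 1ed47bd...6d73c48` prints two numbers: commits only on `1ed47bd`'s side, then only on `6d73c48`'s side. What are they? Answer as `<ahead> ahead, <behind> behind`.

0 ahead, 3 behind

Reachable from 1ed47bd: {142d1dc, 156c186, 1ed47bd, 7002ab9, 86e841a}.
Reachable from 6d73c48: {04a80bf, 142d1dc, 156c186, 1ed47bd, 6d73c48, 7002ab9, 86e841a, e27cfd5}.
Only in 1ed47bd's history (ahead): {} — 0.
Only in 6d73c48's history (behind): {04a80bf, 6d73c48, e27cfd5} — 3.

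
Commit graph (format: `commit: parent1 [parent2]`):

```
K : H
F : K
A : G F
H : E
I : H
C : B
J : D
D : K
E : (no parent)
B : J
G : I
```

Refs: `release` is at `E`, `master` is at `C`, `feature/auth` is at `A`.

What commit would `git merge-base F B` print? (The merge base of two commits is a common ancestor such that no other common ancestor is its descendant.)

K

Ancestors of F: {E, F, H, K}.
Ancestors of B: {B, D, E, H, J, K}.
Common ancestors: {E, H, K}.
Among these, K is not an ancestor of any other common ancestor — it is the merge base.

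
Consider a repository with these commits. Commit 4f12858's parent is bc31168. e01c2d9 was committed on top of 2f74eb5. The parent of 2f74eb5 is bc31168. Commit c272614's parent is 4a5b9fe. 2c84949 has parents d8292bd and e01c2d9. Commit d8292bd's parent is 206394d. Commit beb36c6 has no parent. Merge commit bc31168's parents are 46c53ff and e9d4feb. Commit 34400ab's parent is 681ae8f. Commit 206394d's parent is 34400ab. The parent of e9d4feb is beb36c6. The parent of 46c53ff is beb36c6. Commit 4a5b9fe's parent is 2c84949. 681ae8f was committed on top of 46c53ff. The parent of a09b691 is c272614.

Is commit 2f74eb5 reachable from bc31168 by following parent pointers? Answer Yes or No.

No

Ancestors of bc31168: {46c53ff, bc31168, beb36c6, e9d4feb}.
2f74eb5 is not in that set, so it is not an ancestor of bc31168.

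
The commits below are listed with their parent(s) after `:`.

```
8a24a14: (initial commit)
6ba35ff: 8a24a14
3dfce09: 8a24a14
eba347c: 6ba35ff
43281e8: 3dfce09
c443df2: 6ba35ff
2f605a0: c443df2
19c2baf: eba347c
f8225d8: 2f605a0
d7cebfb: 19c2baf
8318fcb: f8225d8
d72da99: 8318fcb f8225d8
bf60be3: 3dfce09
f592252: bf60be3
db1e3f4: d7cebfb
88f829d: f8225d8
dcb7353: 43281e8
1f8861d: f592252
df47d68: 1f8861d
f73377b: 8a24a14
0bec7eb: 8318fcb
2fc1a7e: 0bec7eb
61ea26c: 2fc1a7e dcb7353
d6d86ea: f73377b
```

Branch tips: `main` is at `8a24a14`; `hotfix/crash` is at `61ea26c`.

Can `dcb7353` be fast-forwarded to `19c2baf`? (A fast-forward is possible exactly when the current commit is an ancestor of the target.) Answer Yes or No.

A fast-forward from dcb7353 to 19c2baf is possible iff dcb7353 is an ancestor of 19c2baf.
Ancestors of 19c2baf: {19c2baf, 6ba35ff, 8a24a14, eba347c}.
dcb7353 is not among them, so fast-forward is not possible.

No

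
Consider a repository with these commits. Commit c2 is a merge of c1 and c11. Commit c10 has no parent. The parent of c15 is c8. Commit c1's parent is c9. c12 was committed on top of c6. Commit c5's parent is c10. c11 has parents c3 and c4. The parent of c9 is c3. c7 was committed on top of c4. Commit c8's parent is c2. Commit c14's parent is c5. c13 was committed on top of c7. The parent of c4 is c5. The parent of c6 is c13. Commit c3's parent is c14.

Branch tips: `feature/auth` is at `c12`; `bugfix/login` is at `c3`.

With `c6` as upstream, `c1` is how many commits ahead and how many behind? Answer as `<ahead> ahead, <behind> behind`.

4 ahead, 4 behind

Reachable from c1: {c1, c10, c14, c3, c5, c9}.
Reachable from c6: {c10, c13, c4, c5, c6, c7}.
Only in c1's history (ahead): {c1, c14, c3, c9} — 4.
Only in c6's history (behind): {c13, c4, c6, c7} — 4.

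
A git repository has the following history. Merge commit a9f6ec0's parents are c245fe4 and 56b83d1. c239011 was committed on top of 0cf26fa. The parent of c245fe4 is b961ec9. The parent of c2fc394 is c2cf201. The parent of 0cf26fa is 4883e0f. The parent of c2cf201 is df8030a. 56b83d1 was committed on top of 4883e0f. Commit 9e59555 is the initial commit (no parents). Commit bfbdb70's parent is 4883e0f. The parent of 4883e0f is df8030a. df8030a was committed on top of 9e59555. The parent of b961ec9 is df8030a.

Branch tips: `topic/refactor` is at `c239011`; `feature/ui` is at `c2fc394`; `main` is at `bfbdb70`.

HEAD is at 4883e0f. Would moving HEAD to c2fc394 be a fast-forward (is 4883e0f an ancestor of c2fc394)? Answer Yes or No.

No

A fast-forward from 4883e0f to c2fc394 is possible iff 4883e0f is an ancestor of c2fc394.
Ancestors of c2fc394: {9e59555, c2cf201, c2fc394, df8030a}.
4883e0f is not among them, so fast-forward is not possible.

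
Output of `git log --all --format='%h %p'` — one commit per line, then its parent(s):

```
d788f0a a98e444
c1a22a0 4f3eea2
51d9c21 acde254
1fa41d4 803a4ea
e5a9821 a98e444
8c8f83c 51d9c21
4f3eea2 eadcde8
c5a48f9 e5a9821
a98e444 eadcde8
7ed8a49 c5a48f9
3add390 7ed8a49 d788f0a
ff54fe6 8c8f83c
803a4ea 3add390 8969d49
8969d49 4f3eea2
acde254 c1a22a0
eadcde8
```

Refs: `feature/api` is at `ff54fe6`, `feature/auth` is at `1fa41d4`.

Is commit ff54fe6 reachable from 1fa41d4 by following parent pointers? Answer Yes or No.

Ancestors of 1fa41d4: {1fa41d4, 3add390, 4f3eea2, 7ed8a49, 803a4ea, 8969d49, a98e444, c5a48f9, d788f0a, e5a9821, eadcde8}.
ff54fe6 is not in that set, so it is not an ancestor of 1fa41d4.

No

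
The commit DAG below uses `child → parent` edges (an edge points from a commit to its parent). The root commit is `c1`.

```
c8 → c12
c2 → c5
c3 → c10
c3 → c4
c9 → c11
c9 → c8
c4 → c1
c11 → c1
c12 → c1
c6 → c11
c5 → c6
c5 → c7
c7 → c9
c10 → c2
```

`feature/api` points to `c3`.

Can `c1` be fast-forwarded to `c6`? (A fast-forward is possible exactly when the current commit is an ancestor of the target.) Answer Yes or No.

A fast-forward from c1 to c6 is possible iff c1 is an ancestor of c6.
Ancestors of c6: {c1, c11, c6}.
c1 is among them, so fast-forward is possible.

Yes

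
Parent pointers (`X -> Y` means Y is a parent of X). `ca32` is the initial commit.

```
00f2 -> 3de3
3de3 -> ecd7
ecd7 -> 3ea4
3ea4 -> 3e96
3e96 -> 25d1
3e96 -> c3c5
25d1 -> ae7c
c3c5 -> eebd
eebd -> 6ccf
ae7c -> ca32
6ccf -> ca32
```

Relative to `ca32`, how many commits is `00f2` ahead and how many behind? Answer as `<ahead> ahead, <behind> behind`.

10 ahead, 0 behind

Reachable from 00f2: {00f2, 25d1, 3de3, 3e96, 3ea4, 6ccf, ae7c, c3c5, ca32, ecd7, eebd}.
Reachable from ca32: {ca32}.
Only in 00f2's history (ahead): {00f2, 25d1, 3de3, 3e96, 3ea4, 6ccf, ae7c, c3c5, ecd7, eebd} — 10.
Only in ca32's history (behind): {} — 0.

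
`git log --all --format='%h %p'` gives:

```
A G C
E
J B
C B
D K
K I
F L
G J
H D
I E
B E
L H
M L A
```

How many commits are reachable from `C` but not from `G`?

1

Reachable from C: {B, C, E}.
Reachable from G: {B, E, G, J}.
In C's history but not G's: {C} — 1 commit.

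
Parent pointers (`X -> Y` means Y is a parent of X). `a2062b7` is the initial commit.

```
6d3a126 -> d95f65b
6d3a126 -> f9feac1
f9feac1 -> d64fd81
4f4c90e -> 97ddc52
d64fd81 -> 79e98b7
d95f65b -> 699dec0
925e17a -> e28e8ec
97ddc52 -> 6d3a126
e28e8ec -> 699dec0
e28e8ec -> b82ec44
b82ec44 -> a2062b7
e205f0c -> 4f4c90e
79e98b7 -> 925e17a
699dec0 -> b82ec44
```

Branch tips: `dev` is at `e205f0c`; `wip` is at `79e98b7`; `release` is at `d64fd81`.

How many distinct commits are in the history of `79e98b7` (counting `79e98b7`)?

6

Walking parent pointers from 79e98b7: reachable set = {699dec0, 79e98b7, 925e17a, a2062b7, b82ec44, e28e8ec}.
That is 6 commits.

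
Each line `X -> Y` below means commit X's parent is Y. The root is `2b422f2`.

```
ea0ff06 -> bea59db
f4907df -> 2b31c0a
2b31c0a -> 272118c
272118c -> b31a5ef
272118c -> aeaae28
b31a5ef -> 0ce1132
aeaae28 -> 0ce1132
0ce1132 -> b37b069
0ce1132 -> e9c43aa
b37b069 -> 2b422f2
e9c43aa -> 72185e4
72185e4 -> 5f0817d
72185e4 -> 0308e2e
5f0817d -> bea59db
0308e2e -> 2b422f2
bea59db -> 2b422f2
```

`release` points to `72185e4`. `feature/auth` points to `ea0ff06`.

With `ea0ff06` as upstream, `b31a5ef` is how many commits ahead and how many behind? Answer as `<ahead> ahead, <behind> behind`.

7 ahead, 1 behind

Reachable from b31a5ef: {0308e2e, 0ce1132, 2b422f2, 5f0817d, 72185e4, b31a5ef, b37b069, bea59db, e9c43aa}.
Reachable from ea0ff06: {2b422f2, bea59db, ea0ff06}.
Only in b31a5ef's history (ahead): {0308e2e, 0ce1132, 5f0817d, 72185e4, b31a5ef, b37b069, e9c43aa} — 7.
Only in ea0ff06's history (behind): {ea0ff06} — 1.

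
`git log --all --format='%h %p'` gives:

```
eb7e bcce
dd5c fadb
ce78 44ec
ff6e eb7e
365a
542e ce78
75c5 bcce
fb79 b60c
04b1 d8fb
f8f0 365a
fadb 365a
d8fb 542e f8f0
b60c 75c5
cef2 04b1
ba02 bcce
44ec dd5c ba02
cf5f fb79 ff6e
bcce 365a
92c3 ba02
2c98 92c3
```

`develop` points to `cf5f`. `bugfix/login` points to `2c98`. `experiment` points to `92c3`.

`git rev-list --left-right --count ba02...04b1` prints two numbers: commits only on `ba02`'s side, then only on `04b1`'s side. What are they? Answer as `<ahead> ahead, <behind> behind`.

0 ahead, 8 behind

Reachable from ba02: {365a, ba02, bcce}.
Reachable from 04b1: {04b1, 365a, 44ec, 542e, ba02, bcce, ce78, d8fb, dd5c, f8f0, fadb}.
Only in ba02's history (ahead): {} — 0.
Only in 04b1's history (behind): {04b1, 44ec, 542e, ce78, d8fb, dd5c, f8f0, fadb} — 8.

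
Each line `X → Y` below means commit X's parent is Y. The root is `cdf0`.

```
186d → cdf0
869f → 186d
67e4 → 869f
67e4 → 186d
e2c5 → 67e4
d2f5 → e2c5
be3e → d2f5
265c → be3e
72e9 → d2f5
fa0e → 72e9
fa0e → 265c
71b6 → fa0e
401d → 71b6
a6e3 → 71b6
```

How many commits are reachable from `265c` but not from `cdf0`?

Reachable from 265c: {186d, 265c, 67e4, 869f, be3e, cdf0, d2f5, e2c5}.
Reachable from cdf0: {cdf0}.
In 265c's history but not cdf0's: {186d, 265c, 67e4, 869f, be3e, d2f5, e2c5} — 7 commits.

7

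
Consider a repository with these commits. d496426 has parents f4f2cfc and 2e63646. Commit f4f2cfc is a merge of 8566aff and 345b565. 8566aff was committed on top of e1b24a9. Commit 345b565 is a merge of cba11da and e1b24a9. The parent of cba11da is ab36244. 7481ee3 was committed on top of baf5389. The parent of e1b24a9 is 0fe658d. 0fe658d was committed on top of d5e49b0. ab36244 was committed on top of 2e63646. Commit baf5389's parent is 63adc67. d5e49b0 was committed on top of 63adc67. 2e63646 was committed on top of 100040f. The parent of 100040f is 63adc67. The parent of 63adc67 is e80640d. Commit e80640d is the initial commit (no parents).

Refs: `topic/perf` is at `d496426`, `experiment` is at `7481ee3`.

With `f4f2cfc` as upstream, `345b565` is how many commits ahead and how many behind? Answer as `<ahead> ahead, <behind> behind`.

0 ahead, 2 behind

Reachable from 345b565: {0fe658d, 100040f, 2e63646, 345b565, 63adc67, ab36244, cba11da, d5e49b0, e1b24a9, e80640d}.
Reachable from f4f2cfc: {0fe658d, 100040f, 2e63646, 345b565, 63adc67, 8566aff, ab36244, cba11da, d5e49b0, e1b24a9, e80640d, f4f2cfc}.
Only in 345b565's history (ahead): {} — 0.
Only in f4f2cfc's history (behind): {8566aff, f4f2cfc} — 2.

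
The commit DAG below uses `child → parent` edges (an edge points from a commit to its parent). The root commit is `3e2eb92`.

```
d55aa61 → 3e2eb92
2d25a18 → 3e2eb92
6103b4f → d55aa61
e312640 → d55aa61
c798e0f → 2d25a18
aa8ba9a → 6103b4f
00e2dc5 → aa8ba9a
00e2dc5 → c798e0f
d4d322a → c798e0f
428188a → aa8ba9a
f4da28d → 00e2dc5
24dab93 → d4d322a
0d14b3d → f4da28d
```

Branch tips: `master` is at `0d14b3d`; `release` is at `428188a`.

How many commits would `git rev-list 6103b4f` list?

Walking parent pointers from 6103b4f: reachable set = {3e2eb92, 6103b4f, d55aa61}.
That is 3 commits.

3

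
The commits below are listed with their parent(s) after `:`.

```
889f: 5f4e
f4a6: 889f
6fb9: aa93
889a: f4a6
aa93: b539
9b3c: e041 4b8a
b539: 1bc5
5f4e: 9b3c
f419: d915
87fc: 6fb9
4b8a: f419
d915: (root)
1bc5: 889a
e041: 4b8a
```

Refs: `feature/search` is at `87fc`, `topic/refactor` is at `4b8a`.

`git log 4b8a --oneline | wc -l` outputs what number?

Walking parent pointers from 4b8a: reachable set = {4b8a, d915, f419}.
That is 3 commits.

3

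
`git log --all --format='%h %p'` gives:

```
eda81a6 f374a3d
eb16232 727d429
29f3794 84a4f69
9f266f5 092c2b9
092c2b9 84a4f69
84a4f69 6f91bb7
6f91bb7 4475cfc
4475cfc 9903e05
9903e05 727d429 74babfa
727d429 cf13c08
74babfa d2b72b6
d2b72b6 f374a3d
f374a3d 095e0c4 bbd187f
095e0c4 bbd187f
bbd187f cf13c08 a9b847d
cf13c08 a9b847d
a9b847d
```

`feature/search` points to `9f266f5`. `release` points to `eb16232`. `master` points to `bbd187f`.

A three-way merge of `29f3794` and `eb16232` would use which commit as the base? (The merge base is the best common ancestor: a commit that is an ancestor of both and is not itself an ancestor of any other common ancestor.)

727d429

Ancestors of 29f3794: {095e0c4, 29f3794, 4475cfc, 6f91bb7, 727d429, 74babfa, 84a4f69, 9903e05, a9b847d, bbd187f, cf13c08, d2b72b6, f374a3d}.
Ancestors of eb16232: {727d429, a9b847d, cf13c08, eb16232}.
Common ancestors: {727d429, a9b847d, cf13c08}.
Among these, 727d429 is not an ancestor of any other common ancestor — it is the merge base.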